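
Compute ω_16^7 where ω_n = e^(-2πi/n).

ω_16^7 = e^(-2πi·7/16)
= cos(-2π·7/16) + i·sin(-2π·7/16)
= cos(-14π/16) + i·sin(-14π/16)

ω_16^7 = cos(-14π/16) + i·sin(-14π/16) = -0.9239-0.3827i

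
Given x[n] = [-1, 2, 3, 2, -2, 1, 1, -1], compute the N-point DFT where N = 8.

X[k] = Σ(n=0 to 7) x[n] · ω_8^(nk)
where ω_8 = e^(-2πi/8)

Computing each X[k]:
X[0] = 5
X[1] = -0.4142-4.8284i
X[2] = -7-2i
X[3] = 2.4142-0.8284i
X[4] = -3
X[5] = 2.4142+0.8284i
X[6] = -7+2i
X[7] = -0.4142+4.8284i

X = [5, -0.4142-4.8284i, -7-2i, 2.4142-0.8284i, -3, 2.4142+0.8284i, -7+2i, -0.4142+4.8284i]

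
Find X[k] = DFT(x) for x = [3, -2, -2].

X[k] = Σ(n=0 to 2) x[n] · ω_3^(nk)
where ω_3 = e^(-2πi/3)

Computing each X[k]:
X[0] = -1
X[1] = 5
X[2] = 5

X = [-1, 5, 5]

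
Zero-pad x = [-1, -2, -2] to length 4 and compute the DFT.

Original 3-point DFT: [-5, 1, 1]
Zero-padded 4-point DFT provides frequency interpolation.

DFT_4([x, 0, ...]) = [-5, 1+2i, -1, 1-2i]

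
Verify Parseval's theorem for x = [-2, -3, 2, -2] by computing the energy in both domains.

Time domain:
Σ|x[n]|² = |-2|² + |-3|² + |2|² + |-2|² = 21.0000

Frequency domain:
(1/4)Σ|X[k]|² = (1/4)(|-5|² + |-4+1i|² + |5|² + |-4-1i|²) = (1/4)·84.0000 = 21.0000

Both sides agree, confirming Parseval's theorem.

Σ|x[n]|² = (1/N)Σ|X[k]|² = 21.0000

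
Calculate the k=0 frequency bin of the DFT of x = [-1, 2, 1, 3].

X[0] = Σ(n=0 to 3) x[n] · ω_4^0 = Σ x[n]
= (-1) + (2) + (1) + (3)

X[0] = 5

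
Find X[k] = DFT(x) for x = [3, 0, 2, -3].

X[k] = Σ(n=0 to 3) x[n] · ω_4^(nk)
where ω_4 = e^(-2πi/4)

Computing each X[k]:
X[0] = 2
X[1] = 1-3i
X[2] = 8
X[3] = 1+3i

X = [2, 1-3i, 8, 1+3i]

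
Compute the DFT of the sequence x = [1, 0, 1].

X[k] = Σ(n=0 to 2) x[n] · ω_3^(nk)
where ω_3 = e^(-2πi/3)

Computing each X[k]:
X[0] = 2
X[1] = 0.5000+0.8660i
X[2] = 0.5000-0.8660i

X = [2, 0.5000+0.8660i, 0.5000-0.8660i]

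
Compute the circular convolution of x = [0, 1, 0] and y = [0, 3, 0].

(x ⊛ y)[n] = Σ(m=0 to 2) x[m] · y[(n-m) mod 3]

Computing each output sample:
(x ⊛ y)[0] = 0
(x ⊛ y)[1] = 0
(x ⊛ y)[2] = 3

x ⊛ y = [0, 0, 3]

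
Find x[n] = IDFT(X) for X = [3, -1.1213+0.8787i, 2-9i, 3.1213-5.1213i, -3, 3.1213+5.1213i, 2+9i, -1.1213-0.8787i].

x[n] = (1/8) Σ(k=0 to 7) X[k] · e^(2πikn/8)

Computing each x[n]:
x[0] = 1
x[1] = 3
x[2] = -2
x[3] = 0
x[4] = 0
x[5] = 3
x[6] = 1
x[7] = -3

x = [1, 3, -2, 0, 0, 3, 1, -3]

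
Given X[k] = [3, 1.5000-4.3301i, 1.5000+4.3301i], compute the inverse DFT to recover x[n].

x[n] = (1/3) Σ(k=0 to 2) X[k] · e^(2πikn/3)

Computing each x[n]:
x[0] = 2
x[1] = 3
x[2] = -2

x = [2, 3, -2]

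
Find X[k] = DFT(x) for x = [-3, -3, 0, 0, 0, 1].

X[k] = Σ(n=0 to 5) x[n] · ω_6^(nk)
where ω_6 = e^(-2πi/6)

Computing each X[k]:
X[0] = -5
X[1] = -4.0000+3.4641i
X[2] = -2.0000+3.4641i
X[3] = -1
X[4] = -2.0000-3.4641i
X[5] = -4.0000-3.4641i

X = [-5, -4.0000+3.4641i, -2.0000+3.4641i, -1, -2.0000-3.4641i, -4.0000-3.4641i]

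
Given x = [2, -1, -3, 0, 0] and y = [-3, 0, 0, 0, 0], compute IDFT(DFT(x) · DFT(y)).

(x ⊛ y)[n] = Σ(m=0 to 4) x[m] · y[(n-m) mod 5]

Computing each output sample:
(x ⊛ y)[0] = -6
(x ⊛ y)[1] = 3
(x ⊛ y)[2] = 9
(x ⊛ y)[3] = 0
(x ⊛ y)[4] = 0

x ⊛ y = [-6, 3, 9, 0, 0]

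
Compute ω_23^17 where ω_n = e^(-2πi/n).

ω_23^17 = e^(-2πi·17/23)
= cos(-2π·17/23) + i·sin(-2π·17/23)
= cos(-34π/23) + i·sin(-34π/23)

ω_23^17 = cos(-34π/23) + i·sin(-34π/23) = -0.0682+0.9977i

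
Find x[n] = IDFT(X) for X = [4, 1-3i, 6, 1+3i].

x[n] = (1/4) Σ(k=0 to 3) X[k] · e^(2πikn/4)

Computing each x[n]:
x[0] = 3
x[1] = 1
x[2] = 2
x[3] = -2

x = [3, 1, 2, -2]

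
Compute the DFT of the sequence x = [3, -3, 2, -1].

X[k] = Σ(n=0 to 3) x[n] · ω_4^(nk)
where ω_4 = e^(-2πi/4)

Computing each X[k]:
X[0] = 1
X[1] = 1+2i
X[2] = 9
X[3] = 1-2i

X = [1, 1+2i, 9, 1-2i]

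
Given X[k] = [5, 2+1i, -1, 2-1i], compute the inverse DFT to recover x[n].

x[n] = (1/4) Σ(k=0 to 3) X[k] · e^(2πikn/4)

Computing each x[n]:
x[0] = 2
x[1] = 1
x[2] = 0
x[3] = 2

x = [2, 1, 0, 2]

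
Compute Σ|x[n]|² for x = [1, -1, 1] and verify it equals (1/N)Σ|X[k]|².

Time domain:
Σ|x[n]|² = |1|² + |-1|² + |1|² = 3.0000

Frequency domain:
(1/3)Σ|X[k]|² = (1/3)(|1|² + |1.0000+1.7321i|² + |1.0000-1.7321i|²) = (1/3)·9.0000 = 3.0000

Both sides agree, confirming Parseval's theorem.

Σ|x[n]|² = (1/N)Σ|X[k]|² = 3.0000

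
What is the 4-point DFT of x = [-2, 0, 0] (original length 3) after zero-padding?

Original 3-point DFT: [-2, -2, -2]
Zero-padded 4-point DFT provides frequency interpolation.

DFT_4([x, 0, ...]) = [-2, -2, -2, -2]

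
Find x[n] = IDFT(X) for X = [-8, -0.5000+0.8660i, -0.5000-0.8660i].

x[n] = (1/3) Σ(k=0 to 2) X[k] · e^(2πikn/3)

Computing each x[n]:
x[0] = -3
x[1] = -3
x[2] = -2

x = [-3, -3, -2]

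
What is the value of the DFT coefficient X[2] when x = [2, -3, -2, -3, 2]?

X[2] = Σ(n=0 to 4) x[n] · ω_5^(2n) where ω_5 = e^(-2πi/5)
= (2)·ω_5^0 + (-3)·ω_5^2 + (-2)·ω_5^4 + (-3)·ω_5^6 + (2)·ω_5^8

X[2] = 1.2639+3.8900i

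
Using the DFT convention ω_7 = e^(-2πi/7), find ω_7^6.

ω_7^6 = e^(-2πi·6/7)
= cos(-2π·6/7) + i·sin(-2π·6/7)
= cos(-12π/7) + i·sin(-12π/7)

ω_7^6 = cos(-12π/7) + i·sin(-12π/7) = 0.6235+0.7818i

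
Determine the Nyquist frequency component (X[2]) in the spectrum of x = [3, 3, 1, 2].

X[2] = Σ(n=0 to 3) x[n] · ω_4^(2n) where ω_4 = e^(-2πi/4)
= (3)·ω_4^0 + (3)·ω_4^2 + (1)·ω_4^4 + (2)·ω_4^6

X[2] = -1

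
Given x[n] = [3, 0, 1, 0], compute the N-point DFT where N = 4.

X[k] = Σ(n=0 to 3) x[n] · ω_4^(nk)
where ω_4 = e^(-2πi/4)

Computing each X[k]:
X[0] = 4
X[1] = 2
X[2] = 4
X[3] = 2

X = [4, 2, 4, 2]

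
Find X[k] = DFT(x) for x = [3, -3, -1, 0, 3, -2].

X[k] = Σ(n=0 to 5) x[n] · ω_6^(nk)
where ω_6 = e^(-2πi/6)

Computing each X[k]:
X[0] = 0
X[1] = -0.5000+4.3301i
X[2] = 4.5000-2.5981i
X[3] = 10
X[4] = 4.5000+2.5981i
X[5] = -0.5000-4.3301i

X = [0, -0.5000+4.3301i, 4.5000-2.5981i, 10, 4.5000+2.5981i, -0.5000-4.3301i]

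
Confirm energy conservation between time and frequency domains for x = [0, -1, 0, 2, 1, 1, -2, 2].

Time domain:
Σ|x[n]|² = |0|² + |-1|² + |0|² + |2|² + |1|² + |1|² + |-2|² + |2|² = 15.0000

Frequency domain:
(1/8)Σ|X[k]|² = (1/8)(|3|² + |-2.4142-0.5858i|² + |3+4i|² + |0.4142+3.4142i|² + |-5|² + |0.4142-3.4142i|² + |3-4i|² + |-2.4142+0.5858i|²) = (1/8)·120.0000 = 15.0000

Both sides agree, confirming Parseval's theorem.

Σ|x[n]|² = (1/N)Σ|X[k]|² = 15.0000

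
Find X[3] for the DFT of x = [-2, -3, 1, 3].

X[3] = Σ(n=0 to 3) x[n] · ω_4^(3n) where ω_4 = e^(-2πi/4)
= (-2)·ω_4^0 + (-3)·ω_4^3 + (1)·ω_4^6 + (3)·ω_4^9

X[3] = -3-6i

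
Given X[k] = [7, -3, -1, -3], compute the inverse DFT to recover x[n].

x[n] = (1/4) Σ(k=0 to 3) X[k] · e^(2πikn/4)

Computing each x[n]:
x[0] = 0
x[1] = 2
x[2] = 3
x[3] = 2

x = [0, 2, 3, 2]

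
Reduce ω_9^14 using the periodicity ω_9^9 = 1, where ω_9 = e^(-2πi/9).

Since ω_9^9 = 1, powers reduce modulo 9.
14 mod 9 = 5
So ω_9^14 = ω_9^5 = e^(-2πi·5/9)

ω_9^14 = ω_9^5 = -0.9397+0.3420i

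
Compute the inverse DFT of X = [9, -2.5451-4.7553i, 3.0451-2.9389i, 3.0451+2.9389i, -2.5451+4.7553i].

x[n] = (1/5) Σ(k=0 to 4) X[k] · e^(2πikn/5)

Computing each x[n]:
x[0] = 2
x[1] = 3
x[2] = 3
x[3] = 3
x[4] = -2

x = [2, 3, 3, 3, -2]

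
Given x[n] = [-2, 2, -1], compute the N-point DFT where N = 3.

X[k] = Σ(n=0 to 2) x[n] · ω_3^(nk)
where ω_3 = e^(-2πi/3)

Computing each X[k]:
X[0] = -1
X[1] = -2.5000-2.5981i
X[2] = -2.5000+2.5981i

X = [-1, -2.5000-2.5981i, -2.5000+2.5981i]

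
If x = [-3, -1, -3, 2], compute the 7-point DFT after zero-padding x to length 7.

Original 4-point DFT: [-5, 3i, -7, -3i]
Zero-padded 7-point DFT provides frequency interpolation.

DFT_7([x, 0, ...]) = [-5, -4.7579+2.8388i, 1.1724+1.2369i, -4.4145-3.8615i, -4.4145+3.8615i, 1.1724-1.2369i, -4.7579-2.8388i]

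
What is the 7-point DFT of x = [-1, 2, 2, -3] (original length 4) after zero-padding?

Original 4-point DFT: [0, -3-5i, 2, -3+5i]
Zero-padded 7-point DFT provides frequency interpolation.

DFT_7([x, 0, ...]) = [0, 2.5048-2.2119i, -5.1174-3.4276i, -0.8874+3.6207i, -0.8874-3.6207i, -5.1174+3.4276i, 2.5048+2.2119i]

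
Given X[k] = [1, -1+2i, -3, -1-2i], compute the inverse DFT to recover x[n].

x[n] = (1/4) Σ(k=0 to 3) X[k] · e^(2πikn/4)

Computing each x[n]:
x[0] = -1
x[1] = 0
x[2] = 0
x[3] = 2

x = [-1, 0, 0, 2]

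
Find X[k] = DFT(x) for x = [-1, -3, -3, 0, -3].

X[k] = Σ(n=0 to 4) x[n] · ω_5^(nk)
where ω_5 = e^(-2πi/5)

Computing each X[k]:
X[0] = -10
X[1] = -0.4271+1.7634i
X[2] = 2.9271-2.8532i
X[3] = 2.9271+2.8532i
X[4] = -0.4271-1.7634i

X = [-10, -0.4271+1.7634i, 2.9271-2.8532i, 2.9271+2.8532i, -0.4271-1.7634i]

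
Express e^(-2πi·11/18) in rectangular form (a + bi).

ω_18^11 = e^(-2πi·11/18)
= cos(-2π·11/18) + i·sin(-2π·11/18)
= cos(-22π/18) + i·sin(-22π/18)

ω_18^11 = cos(-22π/18) + i·sin(-22π/18) = -0.7660+0.6428i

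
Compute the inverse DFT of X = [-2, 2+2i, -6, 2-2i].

x[n] = (1/4) Σ(k=0 to 3) X[k] · e^(2πikn/4)

Computing each x[n]:
x[0] = -1
x[1] = 0
x[2] = -3
x[3] = 2

x = [-1, 0, -3, 2]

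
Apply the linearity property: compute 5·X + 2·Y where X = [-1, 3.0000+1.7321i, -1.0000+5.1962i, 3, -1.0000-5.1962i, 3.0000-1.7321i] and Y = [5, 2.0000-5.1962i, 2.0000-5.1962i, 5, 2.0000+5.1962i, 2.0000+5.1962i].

By linearity: DFT(5x + 2y) = 5·DFT(x) + 2·DFT(y)
= 5·[-1, 3.0000+1.7321i, -1.0000+5.1962i, 3, -1.0000-5.1962i, 3.0000-1.7321i] + 2·[5, 2.0000-5.1962i, 2.0000-5.1962i, 5, 2.0000+5.1962i, 2.0000+5.1962i]

Computing element-wise:
Z[0] = 5·(-1) + 2·(5) = 5
Z[1] = 5·(3.0000+1.7321i) + 2·(2.0000-5.1962i) = 19.0000-1.7319i
Z[2] = 5·(-1.0000+5.1962i) + 2·(2.0000-5.1962i) = -1.0000+15.5886i
Z[3] = 5·(3) + 2·(5) = 25
Z[4] = 5·(-1.0000-5.1962i) + 2·(2.0000+5.1962i) = -1.0000-15.5886i
Z[5] = 5·(3.0000-1.7321i) + 2·(2.0000+5.1962i) = 19.0000+1.7319i

DFT(5x + 2y) = 5·X + 2·Y = [5, 19.0000-1.7319i, -1.0000+15.5886i, 25, -1.0000-15.5886i, 19.0000+1.7319i]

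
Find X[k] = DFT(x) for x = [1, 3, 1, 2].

X[k] = Σ(n=0 to 3) x[n] · ω_4^(nk)
where ω_4 = e^(-2πi/4)

Computing each X[k]:
X[0] = 7
X[1] = -1i
X[2] = -3
X[3] = 1i

X = [7, -1i, -3, 1i]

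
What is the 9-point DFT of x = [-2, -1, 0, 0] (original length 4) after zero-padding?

Original 4-point DFT: [-3, -2+1i, -1, -2-1i]
Zero-padded 9-point DFT provides frequency interpolation.

DFT_9([x, 0, ...]) = [-3, -2.7660+0.6428i, -2.1736+0.9848i, -1.5000+0.8660i, -1.0603+0.3420i, -1.0603-0.3420i, -1.5000-0.8660i, -2.1736-0.9848i, -2.7660-0.6428i]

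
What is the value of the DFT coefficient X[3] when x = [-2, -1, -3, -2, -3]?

X[3] = Σ(n=0 to 4) x[n] · ω_5^(3n) where ω_5 = e^(-2πi/5)
= (-2)·ω_5^0 + (-1)·ω_5^3 + (-3)·ω_5^6 + (-2)·ω_5^9 + (-3)·ω_5^12

X[3] = -0.3090+2.1266i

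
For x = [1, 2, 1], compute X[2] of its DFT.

X[2] = Σ(n=0 to 2) x[n] · ω_3^(2n) where ω_3 = e^(-2πi/3)
= (1)·ω_3^0 + (2)·ω_3^2 + (1)·ω_3^4

X[2] = -0.5000+0.8660i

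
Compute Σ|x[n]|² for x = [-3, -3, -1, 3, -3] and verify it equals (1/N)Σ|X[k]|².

Time domain:
Σ|x[n]|² = |-3|² + |-3|² + |-1|² + |3|² + |-3|² = 37.0000

Frequency domain:
(1/5)Σ|X[k]|² = (1/5)(|-7|² + |-6.4721+2.3511i|² + |2.4721-3.8042i|² + |2.4721+3.8042i|² + |-6.4721-2.3511i|²) = (1/5)·185.0000 = 37.0000

Both sides agree, confirming Parseval's theorem.

Σ|x[n]|² = (1/N)Σ|X[k]|² = 37.0000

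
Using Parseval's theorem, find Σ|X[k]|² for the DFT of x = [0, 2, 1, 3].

Parseval: Σ|x[n]|² = (1/N)Σ|X[k]|², so Σ|X[k]|² = N·Σ|x[n]|² = 4·14.0000

Σ|X[k]|² = N·Σ|x[n]|² = 4·14.0000 = 56.0000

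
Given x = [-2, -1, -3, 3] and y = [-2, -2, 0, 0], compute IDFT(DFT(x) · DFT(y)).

(x ⊛ y)[n] = Σ(m=0 to 3) x[m] · y[(n-m) mod 4]

Computing each output sample:
(x ⊛ y)[0] = -2
(x ⊛ y)[1] = 6
(x ⊛ y)[2] = 8
(x ⊛ y)[3] = 0

x ⊛ y = [-2, 6, 8, 0]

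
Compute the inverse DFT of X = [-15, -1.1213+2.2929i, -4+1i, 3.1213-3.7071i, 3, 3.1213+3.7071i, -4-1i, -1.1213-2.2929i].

x[n] = (1/8) Σ(k=0 to 7) X[k] · e^(2πikn/8)

Computing each x[n]:
x[0] = -2
x[1] = -3
x[2] = -2
x[3] = -1
x[4] = -3
x[5] = -2
x[6] = 1
x[7] = -3

x = [-2, -3, -2, -1, -3, -2, 1, -3]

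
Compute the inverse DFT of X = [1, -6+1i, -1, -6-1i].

x[n] = (1/4) Σ(k=0 to 3) X[k] · e^(2πikn/4)

Computing each x[n]:
x[0] = -3
x[1] = 0
x[2] = 3
x[3] = 1

x = [-3, 0, 3, 1]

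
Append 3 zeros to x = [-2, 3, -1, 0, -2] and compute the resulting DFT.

Original 5-point DFT: [-2, -0.8820-4.1675i, -3.1180-3.8900i, -3.1180+3.8900i, -0.8820+4.1675i]
Zero-padded 8-point DFT provides frequency interpolation.

DFT_8([x, 0, ...]) = [-2, 2.1213-1.1213i, -3-3i, -2.1213-3.1213i, -8, -2.1213+3.1213i, -3+3i, 2.1213+1.1213i]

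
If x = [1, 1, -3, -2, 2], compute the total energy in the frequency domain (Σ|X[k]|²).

Parseval: Σ|x[n]|² = (1/N)Σ|X[k]|², so Σ|X[k]|² = N·Σ|x[n]|² = 5·19.0000

Σ|X[k]|² = N·Σ|x[n]|² = 5·19.0000 = 95.0000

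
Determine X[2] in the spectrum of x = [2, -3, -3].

X[2] = Σ(n=0 to 2) x[n] · ω_3^(2n) where ω_3 = e^(-2πi/3)
= (2)·ω_3^0 + (-3)·ω_3^2 + (-3)·ω_3^4

X[2] = 5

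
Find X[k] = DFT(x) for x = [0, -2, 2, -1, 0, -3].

X[k] = Σ(n=0 to 5) x[n] · ω_6^(nk)
where ω_6 = e^(-2πi/6)

Computing each X[k]:
X[0] = -4
X[1] = -2.5000-2.5981i
X[2] = 0.5000+0.8660i
X[3] = 8
X[4] = 0.5000-0.8660i
X[5] = -2.5000+2.5981i

X = [-4, -2.5000-2.5981i, 0.5000+0.8660i, 8, 0.5000-0.8660i, -2.5000+2.5981i]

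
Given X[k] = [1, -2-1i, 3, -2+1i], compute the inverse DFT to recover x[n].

x[n] = (1/4) Σ(k=0 to 3) X[k] · e^(2πikn/4)

Computing each x[n]:
x[0] = 0
x[1] = 0
x[2] = 2
x[3] = -1

x = [0, 0, 2, -1]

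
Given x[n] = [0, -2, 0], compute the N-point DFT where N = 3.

X[k] = Σ(n=0 to 2) x[n] · ω_3^(nk)
where ω_3 = e^(-2πi/3)

Computing each X[k]:
X[0] = -2
X[1] = 1.0000+1.7321i
X[2] = 1.0000-1.7321i

X = [-2, 1.0000+1.7321i, 1.0000-1.7321i]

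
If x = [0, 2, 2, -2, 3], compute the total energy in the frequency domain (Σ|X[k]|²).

Parseval: Σ|x[n]|² = (1/N)Σ|X[k]|², so Σ|X[k]|² = N·Σ|x[n]|² = 5·21.0000

Σ|X[k]|² = N·Σ|x[n]|² = 5·21.0000 = 105.0000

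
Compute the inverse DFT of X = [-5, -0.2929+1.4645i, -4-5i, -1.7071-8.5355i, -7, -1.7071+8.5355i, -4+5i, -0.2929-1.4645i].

x[n] = (1/8) Σ(k=0 to 7) X[k] · e^(2πikn/8)

Computing each x[n]:
x[0] = -3
x[1] = 3
x[2] = -3
x[3] = 0
x[4] = -2
x[5] = 0
x[6] = 2
x[7] = -2

x = [-3, 3, -3, 0, -2, 0, 2, -2]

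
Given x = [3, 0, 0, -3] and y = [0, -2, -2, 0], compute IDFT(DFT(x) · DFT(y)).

(x ⊛ y)[n] = Σ(m=0 to 3) x[m] · y[(n-m) mod 4]

Computing each output sample:
(x ⊛ y)[0] = 6
(x ⊛ y)[1] = 0
(x ⊛ y)[2] = -6
(x ⊛ y)[3] = 0

x ⊛ y = [6, 0, -6, 0]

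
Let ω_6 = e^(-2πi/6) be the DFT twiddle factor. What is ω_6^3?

ω_6^3 = e^(-2πi·3/6)
= cos(-2π·3/6) + i·sin(-2π·3/6)
= cos(-6π/6) + i·sin(-6π/6)

ω_6^3 = cos(-6π/6) + i·sin(-6π/6) = -1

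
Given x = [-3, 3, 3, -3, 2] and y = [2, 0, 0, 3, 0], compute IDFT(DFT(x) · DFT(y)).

(x ⊛ y)[n] = Σ(m=0 to 4) x[m] · y[(n-m) mod 5]

Computing each output sample:
(x ⊛ y)[0] = 3
(x ⊛ y)[1] = -3
(x ⊛ y)[2] = 12
(x ⊛ y)[3] = -15
(x ⊛ y)[4] = 13

x ⊛ y = [3, -3, 12, -15, 13]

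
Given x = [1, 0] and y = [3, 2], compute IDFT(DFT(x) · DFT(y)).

(x ⊛ y)[n] = Σ(m=0 to 1) x[m] · y[(n-m) mod 2]

Computing each output sample:
(x ⊛ y)[0] = 3
(x ⊛ y)[1] = 2

x ⊛ y = [3, 2]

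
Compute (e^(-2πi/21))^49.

Since ω_21^21 = 1, powers reduce modulo 21.
49 mod 21 = 7
So ω_21^49 = ω_21^7 = e^(-2πi·7/21)

ω_21^49 = ω_21^7 = -0.5000-0.8660i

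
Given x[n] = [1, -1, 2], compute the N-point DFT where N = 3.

X[k] = Σ(n=0 to 2) x[n] · ω_3^(nk)
where ω_3 = e^(-2πi/3)

Computing each X[k]:
X[0] = 2
X[1] = 0.5000+2.5981i
X[2] = 0.5000-2.5981i

X = [2, 0.5000+2.5981i, 0.5000-2.5981i]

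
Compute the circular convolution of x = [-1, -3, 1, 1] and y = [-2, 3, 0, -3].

(x ⊛ y)[n] = Σ(m=0 to 3) x[m] · y[(n-m) mod 4]

Computing each output sample:
(x ⊛ y)[0] = 14
(x ⊛ y)[1] = 0
(x ⊛ y)[2] = -14
(x ⊛ y)[3] = 4

x ⊛ y = [14, 0, -14, 4]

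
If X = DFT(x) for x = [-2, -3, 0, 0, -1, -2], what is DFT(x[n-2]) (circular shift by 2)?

Time shift by 2: X_shifted[k] = ω_6^(2k) · X[k]
Shifted x = [-1, -2, -2, -3, 0, 0]

DFT(x[n-2]) = [-8, 2.0000+3.4641i, -2, 2, -2, 2.0000-3.4641i]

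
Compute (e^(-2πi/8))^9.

Since ω_8^8 = 1, powers reduce modulo 8.
9 mod 8 = 1
So ω_8^9 = ω_8^1 = e^(-2πi·1/8)

ω_8^9 = ω_8^1 = 0.7071-0.7071i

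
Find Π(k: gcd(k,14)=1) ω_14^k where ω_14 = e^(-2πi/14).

The primitive 14th roots of unity are ω_14^k for k coprime to 14: k ∈ {1, 3, 5, 9, 11, 13}
Their product equals the constant term of the cyclotomic polynomial Φ_14(x) up to sign.
For n ≥ 3, the product of all primitive nth roots of unity is 1. (For n=1 it is 1; for n=2 it is -1.)

1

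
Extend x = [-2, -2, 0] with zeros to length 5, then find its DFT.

Original 3-point DFT: [-4, -1.0000+1.7321i, -1.0000-1.7321i]
Zero-padded 5-point DFT provides frequency interpolation.

DFT_5([x, 0, ...]) = [-4, -2.6180+1.9021i, -0.3820+1.1756i, -0.3820-1.1756i, -2.6180-1.9021i]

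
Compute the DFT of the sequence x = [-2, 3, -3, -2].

X[k] = Σ(n=0 to 3) x[n] · ω_4^(nk)
where ω_4 = e^(-2πi/4)

Computing each X[k]:
X[0] = -4
X[1] = 1-5i
X[2] = -6
X[3] = 1+5i

X = [-4, 1-5i, -6, 1+5i]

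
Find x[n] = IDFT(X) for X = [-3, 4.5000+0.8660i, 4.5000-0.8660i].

x[n] = (1/3) Σ(k=0 to 2) X[k] · e^(2πikn/3)

Computing each x[n]:
x[0] = 2
x[1] = -3
x[2] = -2

x = [2, -3, -2]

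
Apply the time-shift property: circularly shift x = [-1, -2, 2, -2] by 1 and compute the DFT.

Time shift by 1: X_shifted[k] = ω_4^(1k) · X[k]
Shifted x = [-2, -1, -2, 2]

DFT(x[n-1]) = [-3, 3i, -5, -3i]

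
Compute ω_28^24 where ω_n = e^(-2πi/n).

ω_28^24 = e^(-2πi·24/28)
= cos(-2π·24/28) + i·sin(-2π·24/28)
= cos(-48π/28) + i·sin(-48π/28)

ω_28^24 = cos(-48π/28) + i·sin(-48π/28) = 0.6235+0.7818i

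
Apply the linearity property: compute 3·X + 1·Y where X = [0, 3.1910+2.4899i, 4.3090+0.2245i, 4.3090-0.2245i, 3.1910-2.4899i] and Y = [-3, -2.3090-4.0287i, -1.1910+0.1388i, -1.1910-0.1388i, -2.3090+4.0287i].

By linearity: DFT(3x + 1y) = 3·DFT(x) + 1·DFT(y)
= 3·[0, 3.1910+2.4899i, 4.3090+0.2245i, 4.3090-0.2245i, 3.1910-2.4899i] + 1·[-3, -2.3090-4.0287i, -1.1910+0.1388i, -1.1910-0.1388i, -2.3090+4.0287i]

Computing element-wise:
Z[0] = 3·(0) + 1·(-3) = -3
Z[1] = 3·(3.1910+2.4899i) + 1·(-2.3090-4.0287i) = 7.2640+3.4410i
Z[2] = 3·(4.3090+0.2245i) + 1·(-1.1910+0.1388i) = 11.7360+0.8123i
Z[3] = 3·(4.3090-0.2245i) + 1·(-1.1910-0.1388i) = 11.7360-0.8123i
Z[4] = 3·(3.1910-2.4899i) + 1·(-2.3090+4.0287i) = 7.2640-3.4410i

DFT(3x + 1y) = 3·X + 1·Y = [-3, 7.2640+3.4410i, 11.7360+0.8123i, 11.7360-0.8123i, 7.2640-3.4410i]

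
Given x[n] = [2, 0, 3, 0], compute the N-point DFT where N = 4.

X[k] = Σ(n=0 to 3) x[n] · ω_4^(nk)
where ω_4 = e^(-2πi/4)

Computing each X[k]:
X[0] = 5
X[1] = -1
X[2] = 5
X[3] = -1

X = [5, -1, 5, -1]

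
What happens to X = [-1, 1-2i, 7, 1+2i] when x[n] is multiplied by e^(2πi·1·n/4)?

Modulation property: DFT(ω_4^(-1n)·x[n]) = X[(k-1) mod 4], so circularly shift X by 1 positions.

X[k-1] = [1+2i, -1, 1-2i, 7]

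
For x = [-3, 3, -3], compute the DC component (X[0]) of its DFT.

X[0] = Σ(n=0 to 2) x[n] · ω_3^0 = Σ x[n]
= (-3) + (3) + (-3)

X[0] = -3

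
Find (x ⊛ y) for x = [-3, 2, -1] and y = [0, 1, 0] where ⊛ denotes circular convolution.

(x ⊛ y)[n] = Σ(m=0 to 2) x[m] · y[(n-m) mod 3]

Computing each output sample:
(x ⊛ y)[0] = -1
(x ⊛ y)[1] = -3
(x ⊛ y)[2] = 2

x ⊛ y = [-1, -3, 2]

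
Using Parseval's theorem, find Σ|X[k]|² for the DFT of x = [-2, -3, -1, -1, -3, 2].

Parseval: Σ|x[n]|² = (1/N)Σ|X[k]|², so Σ|X[k]|² = N·Σ|x[n]|² = 6·28.0000

Σ|X[k]|² = N·Σ|x[n]|² = 6·28.0000 = 168.0000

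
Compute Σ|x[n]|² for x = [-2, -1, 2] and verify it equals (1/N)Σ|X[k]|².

Time domain:
Σ|x[n]|² = |-2|² + |-1|² + |2|² = 9.0000

Frequency domain:
(1/3)Σ|X[k]|² = (1/3)(|-1|² + |-2.5000+2.5981i|² + |-2.5000-2.5981i|²) = (1/3)·27.0000 = 9.0000

Both sides agree, confirming Parseval's theorem.

Σ|x[n]|² = (1/N)Σ|X[k]|² = 9.0000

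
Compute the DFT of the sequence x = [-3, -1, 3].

X[k] = Σ(n=0 to 2) x[n] · ω_3^(nk)
where ω_3 = e^(-2πi/3)

Computing each X[k]:
X[0] = -1
X[1] = -4.0000+3.4641i
X[2] = -4.0000-3.4641i

X = [-1, -4.0000+3.4641i, -4.0000-3.4641i]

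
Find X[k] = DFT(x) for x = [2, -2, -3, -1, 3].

X[k] = Σ(n=0 to 4) x[n] · ω_5^(nk)
where ω_5 = e^(-2πi/5)

Computing each X[k]:
X[0] = -1
X[1] = 5.5451+5.9309i
X[2] = -0.0451+1.0368i
X[3] = -0.0451-1.0368i
X[4] = 5.5451-5.9309i

X = [-1, 5.5451+5.9309i, -0.0451+1.0368i, -0.0451-1.0368i, 5.5451-5.9309i]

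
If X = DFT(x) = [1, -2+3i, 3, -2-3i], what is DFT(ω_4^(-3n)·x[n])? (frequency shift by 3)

Modulation property: DFT(ω_4^(-3n)·x[n]) = X[(k-3) mod 4], so circularly shift X by 3 positions.

X[k-3] = [-2+3i, 3, -2-3i, 1]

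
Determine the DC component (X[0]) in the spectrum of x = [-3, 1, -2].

X[0] = Σ(n=0 to 2) x[n] · ω_3^0 = Σ x[n]
= (-3) + (1) + (-2)

X[0] = -4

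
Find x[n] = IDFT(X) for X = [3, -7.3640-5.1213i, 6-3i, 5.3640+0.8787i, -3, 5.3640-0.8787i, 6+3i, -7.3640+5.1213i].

x[n] = (1/8) Σ(k=0 to 7) X[k] · e^(2πikn/8)

Computing each x[n]:
x[0] = 1
x[1] = 0
x[2] = 0
x[3] = 3
x[4] = 2
x[5] = 3
x[6] = -3
x[7] = -3

x = [1, 0, 0, 3, 2, 3, -3, -3]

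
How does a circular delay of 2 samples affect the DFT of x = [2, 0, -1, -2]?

Time shift by 2: X_shifted[k] = ω_4^(2k) · X[k]
Shifted x = [-1, -2, 2, 0]

DFT(x[n-2]) = [-1, -3+2i, 3, -3-2i]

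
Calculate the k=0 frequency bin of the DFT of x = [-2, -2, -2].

X[0] = Σ(n=0 to 2) x[n] · ω_3^0 = Σ x[n]
= (-2) + (-2) + (-2)

X[0] = -6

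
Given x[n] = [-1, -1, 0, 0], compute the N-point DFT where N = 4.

X[k] = Σ(n=0 to 3) x[n] · ω_4^(nk)
where ω_4 = e^(-2πi/4)

Computing each X[k]:
X[0] = -2
X[1] = -1+1i
X[2] = 0
X[3] = -1-1i

X = [-2, -1+1i, 0, -1-1i]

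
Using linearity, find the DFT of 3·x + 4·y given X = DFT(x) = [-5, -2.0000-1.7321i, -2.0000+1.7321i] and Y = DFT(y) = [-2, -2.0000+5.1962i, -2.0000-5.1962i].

By linearity: DFT(3x + 4y) = 3·DFT(x) + 4·DFT(y)
= 3·[-5, -2.0000-1.7321i, -2.0000+1.7321i] + 4·[-2, -2.0000+5.1962i, -2.0000-5.1962i]

Computing element-wise:
Z[0] = 3·(-5) + 4·(-2) = -23
Z[1] = 3·(-2.0000-1.7321i) + 4·(-2.0000+5.1962i) = -14.0000+15.5885i
Z[2] = 3·(-2.0000+1.7321i) + 4·(-2.0000-5.1962i) = -14.0000-15.5885i

DFT(3x + 4y) = 3·X + 4·Y = [-23, -14.0000+15.5885i, -14.0000-15.5885i]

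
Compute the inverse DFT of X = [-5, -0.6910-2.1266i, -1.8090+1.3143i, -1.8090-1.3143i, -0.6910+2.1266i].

x[n] = (1/5) Σ(k=0 to 4) X[k] · e^(2πikn/5)

Computing each x[n]:
x[0] = -2
x[1] = 0
x[2] = 0
x[3] = -2
x[4] = -1

x = [-2, 0, 0, -2, -1]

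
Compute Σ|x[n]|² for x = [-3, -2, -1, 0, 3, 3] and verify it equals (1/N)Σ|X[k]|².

Time domain:
Σ|x[n]|² = |-3|² + |-2|² + |-1|² + |0|² + |3|² + |3|² = 32.0000

Frequency domain:
(1/6)Σ|X[k]|² = (1/6)(|0|² + |-3.5000+7.7942i|² + |-4.5000+0.8660i|² + |-2|² + |-4.5000-0.8660i|² + |-3.5000-7.7942i|²) = (1/6)·192.0000 = 32.0000

Both sides agree, confirming Parseval's theorem.

Σ|x[n]|² = (1/N)Σ|X[k]|² = 32.0000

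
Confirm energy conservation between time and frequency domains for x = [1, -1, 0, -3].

Time domain:
Σ|x[n]|² = |1|² + |-1|² + |0|² + |-3|² = 11.0000

Frequency domain:
(1/4)Σ|X[k]|² = (1/4)(|-3|² + |1-2i|² + |5|² + |1+2i|²) = (1/4)·44.0000 = 11.0000

Both sides agree, confirming Parseval's theorem.

Σ|x[n]|² = (1/N)Σ|X[k]|² = 11.0000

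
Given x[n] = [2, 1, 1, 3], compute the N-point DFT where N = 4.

X[k] = Σ(n=0 to 3) x[n] · ω_4^(nk)
where ω_4 = e^(-2πi/4)

Computing each X[k]:
X[0] = 7
X[1] = 1+2i
X[2] = -1
X[3] = 1-2i

X = [7, 1+2i, -1, 1-2i]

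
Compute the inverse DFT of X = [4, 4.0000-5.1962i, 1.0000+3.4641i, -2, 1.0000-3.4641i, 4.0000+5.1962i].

x[n] = (1/6) Σ(k=0 to 5) X[k] · e^(2πikn/6)

Computing each x[n]:
x[0] = 2
x[1] = 2
x[2] = 2
x[3] = 0
x[4] = -3
x[5] = 1

x = [2, 2, 2, 0, -3, 1]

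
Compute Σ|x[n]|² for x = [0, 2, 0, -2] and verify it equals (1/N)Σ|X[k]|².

Time domain:
Σ|x[n]|² = |0|² + |2|² + |0|² + |-2|² = 8.0000

Frequency domain:
(1/4)Σ|X[k]|² = (1/4)(|0|² + |-4i|² + |0|² + |4i|²) = (1/4)·32.0000 = 8.0000

Both sides agree, confirming Parseval's theorem.

Σ|x[n]|² = (1/N)Σ|X[k]|² = 8.0000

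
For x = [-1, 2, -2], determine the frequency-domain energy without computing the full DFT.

Parseval: Σ|x[n]|² = (1/N)Σ|X[k]|², so Σ|X[k]|² = N·Σ|x[n]|² = 3·9.0000

Σ|X[k]|² = N·Σ|x[n]|² = 3·9.0000 = 27.0000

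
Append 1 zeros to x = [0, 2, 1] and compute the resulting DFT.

Original 3-point DFT: [3, -1.5000-0.8660i, -1.5000+0.8660i]
Zero-padded 4-point DFT provides frequency interpolation.

DFT_4([x, 0, ...]) = [3, -1-2i, -1, -1+2i]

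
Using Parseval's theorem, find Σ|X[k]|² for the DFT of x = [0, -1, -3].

Parseval: Σ|x[n]|² = (1/N)Σ|X[k]|², so Σ|X[k]|² = N·Σ|x[n]|² = 3·10.0000

Σ|X[k]|² = N·Σ|x[n]|² = 3·10.0000 = 30.0000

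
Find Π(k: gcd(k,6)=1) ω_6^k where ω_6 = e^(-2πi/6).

The primitive 6th roots of unity are ω_6^k for k coprime to 6: k ∈ {1, 5}
Their product equals the constant term of the cyclotomic polynomial Φ_6(x) up to sign.
For n ≥ 3, the product of all primitive nth roots of unity is 1. (For n=1 it is 1; for n=2 it is -1.)

1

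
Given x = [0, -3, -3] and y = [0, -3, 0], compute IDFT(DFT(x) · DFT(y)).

(x ⊛ y)[n] = Σ(m=0 to 2) x[m] · y[(n-m) mod 3]

Computing each output sample:
(x ⊛ y)[0] = 9
(x ⊛ y)[1] = 0
(x ⊛ y)[2] = 9

x ⊛ y = [9, 0, 9]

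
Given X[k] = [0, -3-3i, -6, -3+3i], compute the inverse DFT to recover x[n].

x[n] = (1/4) Σ(k=0 to 3) X[k] · e^(2πikn/4)

Computing each x[n]:
x[0] = -3
x[1] = 3
x[2] = 0
x[3] = 0

x = [-3, 3, 0, 0]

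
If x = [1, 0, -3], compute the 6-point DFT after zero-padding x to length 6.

Original 3-point DFT: [-2, 2.5000-2.5981i, 2.5000+2.5981i]
Zero-padded 6-point DFT provides frequency interpolation.

DFT_6([x, 0, ...]) = [-2, 2.5000+2.5981i, 2.5000-2.5981i, -2, 2.5000+2.5981i, 2.5000-2.5981i]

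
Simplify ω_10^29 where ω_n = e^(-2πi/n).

Since ω_10^10 = 1, powers reduce modulo 10.
29 mod 10 = 9
So ω_10^29 = ω_10^9 = e^(-2πi·9/10)

ω_10^29 = ω_10^9 = 0.8090+0.5878i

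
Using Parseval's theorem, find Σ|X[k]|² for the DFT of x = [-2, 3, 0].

Parseval: Σ|x[n]|² = (1/N)Σ|X[k]|², so Σ|X[k]|² = N·Σ|x[n]|² = 3·13.0000

Σ|X[k]|² = N·Σ|x[n]|² = 3·13.0000 = 39.0000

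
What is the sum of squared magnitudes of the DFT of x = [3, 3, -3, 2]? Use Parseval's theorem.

Parseval: Σ|x[n]|² = (1/N)Σ|X[k]|², so Σ|X[k]|² = N·Σ|x[n]|² = 4·31.0000

Σ|X[k]|² = N·Σ|x[n]|² = 4·31.0000 = 124.0000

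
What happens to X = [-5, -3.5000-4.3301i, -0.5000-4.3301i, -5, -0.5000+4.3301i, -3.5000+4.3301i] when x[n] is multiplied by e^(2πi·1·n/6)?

Modulation property: DFT(ω_6^(-1n)·x[n]) = X[(k-1) mod 6], so circularly shift X by 1 positions.

X[k-1] = [-3.5000+4.3301i, -5, -3.5000-4.3301i, -0.5000-4.3301i, -5, -0.5000+4.3301i]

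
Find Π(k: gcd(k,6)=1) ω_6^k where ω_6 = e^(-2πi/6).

The primitive 6th roots of unity are ω_6^k for k coprime to 6: k ∈ {1, 5}
Their product equals the constant term of the cyclotomic polynomial Φ_6(x) up to sign.
For n ≥ 3, the product of all primitive nth roots of unity is 1. (For n=1 it is 1; for n=2 it is -1.)

1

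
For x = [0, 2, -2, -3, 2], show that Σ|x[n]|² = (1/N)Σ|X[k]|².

Time domain:
Σ|x[n]|² = |0|² + |2|² + |-2|² + |-3|² + |2|² = 21.0000

Frequency domain:
(1/5)Σ|X[k]|² = (1/5)(|-1|² + |5.2812-0.5878i|² + |-4.7812+0.9511i|² + |-4.7812-0.9511i|² + |5.2812+0.5878i|²) = (1/5)·105.0000 = 21.0000

Both sides agree, confirming Parseval's theorem.

Σ|x[n]|² = (1/N)Σ|X[k]|² = 21.0000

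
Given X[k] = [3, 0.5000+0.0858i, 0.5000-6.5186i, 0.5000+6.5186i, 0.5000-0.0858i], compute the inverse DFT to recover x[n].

x[n] = (1/5) Σ(k=0 to 4) X[k] · e^(2πikn/5)

Computing each x[n]:
x[0] = 1
x[1] = 2
x[2] = -2
x[3] = 3
x[4] = -1

x = [1, 2, -2, 3, -1]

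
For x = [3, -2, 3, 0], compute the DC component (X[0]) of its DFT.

X[0] = Σ(n=0 to 3) x[n] · ω_4^0 = Σ x[n]
= (3) + (-2) + (3) + (0)

X[0] = 4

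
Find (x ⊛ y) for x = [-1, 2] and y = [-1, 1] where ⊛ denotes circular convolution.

(x ⊛ y)[n] = Σ(m=0 to 1) x[m] · y[(n-m) mod 2]

Computing each output sample:
(x ⊛ y)[0] = 3
(x ⊛ y)[1] = -3

x ⊛ y = [3, -3]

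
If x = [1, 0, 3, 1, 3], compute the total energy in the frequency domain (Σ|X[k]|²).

Parseval: Σ|x[n]|² = (1/N)Σ|X[k]|², so Σ|X[k]|² = N·Σ|x[n]|² = 5·20.0000

Σ|X[k]|² = N·Σ|x[n]|² = 5·20.0000 = 100.0000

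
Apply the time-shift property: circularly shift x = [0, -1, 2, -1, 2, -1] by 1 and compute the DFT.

Time shift by 1: X_shifted[k] = ω_6^(1k) · X[k]
Shifted x = [-1, 0, -1, 2, -1, 2]

DFT(x[n-1]) = [1, -1.0000+1.7321i, 1.0000+1.7321i, -7, 1.0000-1.7321i, -1.0000-1.7321i]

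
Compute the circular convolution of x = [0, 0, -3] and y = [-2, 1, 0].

(x ⊛ y)[n] = Σ(m=0 to 2) x[m] · y[(n-m) mod 3]

Computing each output sample:
(x ⊛ y)[0] = -3
(x ⊛ y)[1] = 0
(x ⊛ y)[2] = 6

x ⊛ y = [-3, 0, 6]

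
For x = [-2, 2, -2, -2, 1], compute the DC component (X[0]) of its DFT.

X[0] = Σ(n=0 to 4) x[n] · ω_5^0 = Σ x[n]
= (-2) + (2) + (-2) + (-2) + (1)

X[0] = -3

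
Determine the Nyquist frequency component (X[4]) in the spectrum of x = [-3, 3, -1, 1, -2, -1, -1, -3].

X[4] = Σ(n=0 to 7) x[n] · ω_8^(4n) where ω_8 = e^(-2πi/8)
= (-3)·ω_8^0 + (3)·ω_8^4 + (-1)·ω_8^8 + (1)·ω_8^12 + (-2)·ω_8^16 + (-1)·ω_8^20 + (-1)·ω_8^24 + (-3)·ω_8^28

X[4] = -7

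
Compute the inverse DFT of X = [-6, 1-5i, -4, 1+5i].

x[n] = (1/4) Σ(k=0 to 3) X[k] · e^(2πikn/4)

Computing each x[n]:
x[0] = -2
x[1] = 2
x[2] = -3
x[3] = -3

x = [-2, 2, -3, -3]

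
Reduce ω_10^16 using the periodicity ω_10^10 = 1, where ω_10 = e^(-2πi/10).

Since ω_10^10 = 1, powers reduce modulo 10.
16 mod 10 = 6
So ω_10^16 = ω_10^6 = e^(-2πi·6/10)

ω_10^16 = ω_10^6 = -0.8090+0.5878i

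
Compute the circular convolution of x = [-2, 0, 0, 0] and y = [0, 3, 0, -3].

(x ⊛ y)[n] = Σ(m=0 to 3) x[m] · y[(n-m) mod 4]

Computing each output sample:
(x ⊛ y)[0] = 0
(x ⊛ y)[1] = -6
(x ⊛ y)[2] = 0
(x ⊛ y)[3] = 6

x ⊛ y = [0, -6, 0, 6]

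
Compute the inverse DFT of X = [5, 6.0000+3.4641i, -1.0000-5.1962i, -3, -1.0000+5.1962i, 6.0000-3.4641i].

x[n] = (1/6) Σ(k=0 to 5) X[k] · e^(2πikn/6)

Computing each x[n]:
x[0] = 2
x[1] = 3
x[2] = -3
x[3] = -1
x[4] = 2
x[5] = 2

x = [2, 3, -3, -1, 2, 2]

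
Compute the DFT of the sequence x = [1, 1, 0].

X[k] = Σ(n=0 to 2) x[n] · ω_3^(nk)
where ω_3 = e^(-2πi/3)

Computing each X[k]:
X[0] = 2
X[1] = 0.5000-0.8660i
X[2] = 0.5000+0.8660i

X = [2, 0.5000-0.8660i, 0.5000+0.8660i]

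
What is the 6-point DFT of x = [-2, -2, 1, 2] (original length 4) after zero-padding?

Original 4-point DFT: [-1, -3+4i, -1, -3-4i]
Zero-padded 6-point DFT provides frequency interpolation.

DFT_6([x, 0, ...]) = [-1, -5.5000+0.8660i, 0.5000+2.5981i, -1, 0.5000-2.5981i, -5.5000-0.8660i]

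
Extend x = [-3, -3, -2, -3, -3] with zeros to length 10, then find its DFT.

Original 5-point DFT: [-14, -0.8090-0.5878i, 0.3090+0.9511i, 0.3090-0.9511i, -0.8090+0.5878i]
Zero-padded 10-point DFT provides frequency interpolation.

DFT_10([x, 0, ...]) = [-14, -2.6910+8.2820i, -0.8090-0.5878i, -3.8090+2.7674i, 0.3090+0.9511i, -2, 0.3090-0.9511i, -3.8090-2.7674i, -0.8090+0.5878i, -2.6910-8.2820i]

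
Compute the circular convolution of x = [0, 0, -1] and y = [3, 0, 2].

(x ⊛ y)[n] = Σ(m=0 to 2) x[m] · y[(n-m) mod 3]

Computing each output sample:
(x ⊛ y)[0] = 0
(x ⊛ y)[1] = -2
(x ⊛ y)[2] = -3

x ⊛ y = [0, -2, -3]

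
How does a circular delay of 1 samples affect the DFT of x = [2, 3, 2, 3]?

Time shift by 1: X_shifted[k] = ω_4^(1k) · X[k]
Shifted x = [3, 2, 3, 2]

DFT(x[n-1]) = [10, 0, 2, 0]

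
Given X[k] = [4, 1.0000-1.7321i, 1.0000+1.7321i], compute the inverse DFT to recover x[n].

x[n] = (1/3) Σ(k=0 to 2) X[k] · e^(2πikn/3)

Computing each x[n]:
x[0] = 2
x[1] = 2
x[2] = 0

x = [2, 2, 0]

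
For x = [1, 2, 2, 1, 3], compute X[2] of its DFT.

X[2] = Σ(n=0 to 4) x[n] · ω_5^(2n) where ω_5 = e^(-2πi/5)
= (1)·ω_5^0 + (2)·ω_5^2 + (2)·ω_5^4 + (1)·ω_5^6 + (3)·ω_5^8

X[2] = -2.1180+1.5388i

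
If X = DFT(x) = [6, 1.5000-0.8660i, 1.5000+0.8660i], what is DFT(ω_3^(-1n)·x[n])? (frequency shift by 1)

Modulation property: DFT(ω_3^(-1n)·x[n]) = X[(k-1) mod 3], so circularly shift X by 1 positions.

X[k-1] = [1.5000+0.8660i, 6, 1.5000-0.8660i]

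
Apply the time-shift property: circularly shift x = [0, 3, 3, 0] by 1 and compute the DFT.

Time shift by 1: X_shifted[k] = ω_4^(1k) · X[k]
Shifted x = [0, 0, 3, 3]

DFT(x[n-1]) = [6, -3+3i, 0, -3-3i]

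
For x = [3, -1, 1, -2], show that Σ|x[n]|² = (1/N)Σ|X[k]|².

Time domain:
Σ|x[n]|² = |3|² + |-1|² + |1|² + |-2|² = 15.0000

Frequency domain:
(1/4)Σ|X[k]|² = (1/4)(|1|² + |2-1i|² + |7|² + |2+1i|²) = (1/4)·60.0000 = 15.0000

Both sides agree, confirming Parseval's theorem.

Σ|x[n]|² = (1/N)Σ|X[k]|² = 15.0000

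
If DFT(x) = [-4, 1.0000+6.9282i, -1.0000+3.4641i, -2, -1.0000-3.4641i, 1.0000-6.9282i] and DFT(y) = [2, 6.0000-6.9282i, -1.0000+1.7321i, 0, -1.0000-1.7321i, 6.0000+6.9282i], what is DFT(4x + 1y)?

By linearity: DFT(4x + 1y) = 4·DFT(x) + 1·DFT(y)
= 4·[-4, 1.0000+6.9282i, -1.0000+3.4641i, -2, -1.0000-3.4641i, 1.0000-6.9282i] + 1·[2, 6.0000-6.9282i, -1.0000+1.7321i, 0, -1.0000-1.7321i, 6.0000+6.9282i]

Computing element-wise:
Z[0] = 4·(-4) + 1·(2) = -14
Z[1] = 4·(1.0000+6.9282i) + 1·(6.0000-6.9282i) = 10.0000+20.7846i
Z[2] = 4·(-1.0000+3.4641i) + 1·(-1.0000+1.7321i) = -5.0000+15.5885i
Z[3] = 4·(-2) + 1·(0) = -8
Z[4] = 4·(-1.0000-3.4641i) + 1·(-1.0000-1.7321i) = -5.0000-15.5885i
Z[5] = 4·(1.0000-6.9282i) + 1·(6.0000+6.9282i) = 10.0000-20.7846i

DFT(4x + 1y) = 4·X + 1·Y = [-14, 10.0000+20.7846i, -5.0000+15.5885i, -8, -5.0000-15.5885i, 10.0000-20.7846i]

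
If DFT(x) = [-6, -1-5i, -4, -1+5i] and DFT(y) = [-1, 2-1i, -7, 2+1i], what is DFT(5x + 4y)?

By linearity: DFT(5x + 4y) = 5·DFT(x) + 4·DFT(y)
= 5·[-6, -1-5i, -4, -1+5i] + 4·[-1, 2-1i, -7, 2+1i]

Computing element-wise:
Z[0] = 5·(-6) + 4·(-1) = -34
Z[1] = 5·(-1-5i) + 4·(2-1i) = 3-29i
Z[2] = 5·(-4) + 4·(-7) = -48
Z[3] = 5·(-1+5i) + 4·(2+1i) = 3+29i

DFT(5x + 4y) = 5·X + 4·Y = [-34, 3-29i, -48, 3+29i]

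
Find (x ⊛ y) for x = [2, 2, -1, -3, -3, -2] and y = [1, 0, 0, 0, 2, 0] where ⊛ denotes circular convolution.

(x ⊛ y)[n] = Σ(m=0 to 5) x[m] · y[(n-m) mod 6]

Computing each output sample:
(x ⊛ y)[0] = 0
(x ⊛ y)[1] = -4
(x ⊛ y)[2] = -7
(x ⊛ y)[3] = -7
(x ⊛ y)[4] = 1
(x ⊛ y)[5] = 2

x ⊛ y = [0, -4, -7, -7, 1, 2]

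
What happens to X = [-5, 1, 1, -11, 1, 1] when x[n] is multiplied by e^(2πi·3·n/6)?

Modulation property: DFT(ω_6^(-3n)·x[n]) = X[(k-3) mod 6], so circularly shift X by 3 positions.

X[k-3] = [-11, 1, 1, -5, 1, 1]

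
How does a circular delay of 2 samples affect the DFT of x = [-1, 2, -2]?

Time shift by 2: X_shifted[k] = ω_3^(2k) · X[k]
Shifted x = [2, -2, -1]

DFT(x[n-2]) = [-1, 3.5000+0.8660i, 3.5000-0.8660i]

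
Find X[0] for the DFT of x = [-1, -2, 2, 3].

X[0] = Σ(n=0 to 3) x[n] · ω_4^0 = Σ x[n]
= (-1) + (-2) + (2) + (3)

X[0] = 2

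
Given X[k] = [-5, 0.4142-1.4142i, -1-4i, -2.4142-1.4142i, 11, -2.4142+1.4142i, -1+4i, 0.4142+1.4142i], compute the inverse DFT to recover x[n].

x[n] = (1/8) Σ(k=0 to 7) X[k] · e^(2πikn/8)

Computing each x[n]:
x[0] = 0
x[1] = 0
x[2] = 1
x[3] = -3
x[4] = 1
x[5] = -2
x[6] = 1
x[7] = -3

x = [0, 0, 1, -3, 1, -2, 1, -3]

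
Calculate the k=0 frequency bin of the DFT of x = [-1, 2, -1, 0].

X[0] = Σ(n=0 to 3) x[n] · ω_4^0 = Σ x[n]
= (-1) + (2) + (-1) + (0)

X[0] = 0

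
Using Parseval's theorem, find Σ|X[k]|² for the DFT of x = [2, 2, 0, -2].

Parseval: Σ|x[n]|² = (1/N)Σ|X[k]|², so Σ|X[k]|² = N·Σ|x[n]|² = 4·12.0000

Σ|X[k]|² = N·Σ|x[n]|² = 4·12.0000 = 48.0000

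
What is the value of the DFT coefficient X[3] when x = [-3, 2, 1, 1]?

X[3] = Σ(n=0 to 3) x[n] · ω_4^(3n) where ω_4 = e^(-2πi/4)
= (-3)·ω_4^0 + (2)·ω_4^3 + (1)·ω_4^6 + (1)·ω_4^9

X[3] = -4+1i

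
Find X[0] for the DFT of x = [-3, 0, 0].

X[0] = Σ(n=0 to 2) x[n] · ω_3^0 = Σ x[n]
= (-3) + (0) + (0)

X[0] = -3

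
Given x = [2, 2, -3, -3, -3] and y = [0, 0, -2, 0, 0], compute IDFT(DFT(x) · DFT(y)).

(x ⊛ y)[n] = Σ(m=0 to 4) x[m] · y[(n-m) mod 5]

Computing each output sample:
(x ⊛ y)[0] = 6
(x ⊛ y)[1] = 6
(x ⊛ y)[2] = -4
(x ⊛ y)[3] = -4
(x ⊛ y)[4] = 6

x ⊛ y = [6, 6, -4, -4, 6]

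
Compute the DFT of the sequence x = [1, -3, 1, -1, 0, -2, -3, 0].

X[k] = Σ(n=0 to 7) x[n] · ω_8^(nk)
where ω_8 = e^(-2πi/8)

Computing each X[k]:
X[0] = -7
X[1] = 1.0000-2.5858i
X[2] = 3+4i
X[3] = 1.0000+5.4142i
X[4] = 5
X[5] = 1.0000-5.4142i
X[6] = 3-4i
X[7] = 1.0000+2.5858i

X = [-7, 1.0000-2.5858i, 3+4i, 1.0000+5.4142i, 5, 1.0000-5.4142i, 3-4i, 1.0000+2.5858i]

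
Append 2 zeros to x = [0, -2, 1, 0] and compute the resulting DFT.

Original 4-point DFT: [-1, -1+2i, 3, -1-2i]
Zero-padded 6-point DFT provides frequency interpolation.

DFT_6([x, 0, ...]) = [-1, -1.5000+0.8660i, 0.5000+2.5981i, 3, 0.5000-2.5981i, -1.5000-0.8660i]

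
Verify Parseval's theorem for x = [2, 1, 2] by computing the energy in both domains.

Time domain:
Σ|x[n]|² = |2|² + |1|² + |2|² = 9.0000

Frequency domain:
(1/3)Σ|X[k]|² = (1/3)(|5|² + |0.5000+0.8660i|² + |0.5000-0.8660i|²) = (1/3)·27.0000 = 9.0000

Both sides agree, confirming Parseval's theorem.

Σ|x[n]|² = (1/N)Σ|X[k]|² = 9.0000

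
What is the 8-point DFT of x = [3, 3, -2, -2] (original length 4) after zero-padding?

Original 4-point DFT: [2, 5-5i, 0, 5+5i]
Zero-padded 8-point DFT provides frequency interpolation.

DFT_8([x, 0, ...]) = [2, 6.5355+1.2929i, 5-5i, -0.5355-2.7071i, 0, -0.5355+2.7071i, 5+5i, 6.5355-1.2929i]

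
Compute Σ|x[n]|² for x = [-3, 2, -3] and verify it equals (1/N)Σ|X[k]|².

Time domain:
Σ|x[n]|² = |-3|² + |2|² + |-3|² = 22.0000

Frequency domain:
(1/3)Σ|X[k]|² = (1/3)(|-4|² + |-2.5000-4.3301i|² + |-2.5000+4.3301i|²) = (1/3)·66.0000 = 22.0000

Both sides agree, confirming Parseval's theorem.

Σ|x[n]|² = (1/N)Σ|X[k]|² = 22.0000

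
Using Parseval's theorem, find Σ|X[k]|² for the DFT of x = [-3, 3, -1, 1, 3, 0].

Parseval: Σ|x[n]|² = (1/N)Σ|X[k]|², so Σ|X[k]|² = N·Σ|x[n]|² = 6·29.0000

Σ|X[k]|² = N·Σ|x[n]|² = 6·29.0000 = 174.0000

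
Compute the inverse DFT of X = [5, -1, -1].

x[n] = (1/3) Σ(k=0 to 2) X[k] · e^(2πikn/3)

Computing each x[n]:
x[0] = 1
x[1] = 2
x[2] = 2

x = [1, 2, 2]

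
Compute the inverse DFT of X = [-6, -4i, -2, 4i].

x[n] = (1/4) Σ(k=0 to 3) X[k] · e^(2πikn/4)

Computing each x[n]:
x[0] = -2
x[1] = 1
x[2] = -2
x[3] = -3

x = [-2, 1, -2, -3]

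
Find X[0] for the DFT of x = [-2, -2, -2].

X[0] = Σ(n=0 to 2) x[n] · ω_3^0 = Σ x[n]
= (-2) + (-2) + (-2)

X[0] = -6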